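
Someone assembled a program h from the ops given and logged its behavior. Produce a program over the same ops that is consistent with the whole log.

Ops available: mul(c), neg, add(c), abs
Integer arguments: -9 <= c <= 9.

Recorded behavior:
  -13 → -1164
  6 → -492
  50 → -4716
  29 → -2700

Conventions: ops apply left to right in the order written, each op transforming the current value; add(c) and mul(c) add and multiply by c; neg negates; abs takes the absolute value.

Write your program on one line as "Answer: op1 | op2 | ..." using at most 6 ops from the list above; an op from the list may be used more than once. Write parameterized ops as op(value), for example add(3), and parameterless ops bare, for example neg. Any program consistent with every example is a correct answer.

abs | mul(-8) | add(7) | neg | mul(3) | mul(-4)

Check, running the answer program on each example:
  -13 -> 13 -> -104 -> -97 -> 97 -> 291 -> -1164
  6 -> 6 -> -48 -> -41 -> 41 -> 123 -> -492
  50 -> 50 -> -400 -> -393 -> 393 -> 1179 -> -4716
  29 -> 29 -> -232 -> -225 -> 225 -> 675 -> -2700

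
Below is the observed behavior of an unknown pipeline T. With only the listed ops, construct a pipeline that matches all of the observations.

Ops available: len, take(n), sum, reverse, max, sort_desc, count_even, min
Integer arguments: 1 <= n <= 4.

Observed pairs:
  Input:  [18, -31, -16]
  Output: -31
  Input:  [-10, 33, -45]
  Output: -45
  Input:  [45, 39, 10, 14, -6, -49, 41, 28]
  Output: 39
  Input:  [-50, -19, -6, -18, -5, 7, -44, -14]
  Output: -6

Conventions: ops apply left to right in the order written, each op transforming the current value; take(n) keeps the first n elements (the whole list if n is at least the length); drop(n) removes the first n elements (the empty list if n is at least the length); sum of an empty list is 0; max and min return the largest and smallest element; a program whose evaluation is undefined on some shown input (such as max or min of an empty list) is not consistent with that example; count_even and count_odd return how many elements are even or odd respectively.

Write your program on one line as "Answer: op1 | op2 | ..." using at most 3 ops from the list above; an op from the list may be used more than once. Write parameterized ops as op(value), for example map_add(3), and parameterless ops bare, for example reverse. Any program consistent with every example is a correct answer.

sort_desc | take(3) | min

Check, running the answer program on each example:
  [18, -31, -16] -> [18, -16, -31] -> [18, -16, -31] -> -31
  [-10, 33, -45] -> [33, -10, -45] -> [33, -10, -45] -> -45
  [45, 39, 10, 14, -6, -49, 41, 28] -> [45, 41, 39, 28, 14, 10, -6, -49] -> [45, 41, 39] -> 39
  [-50, -19, -6, -18, -5, 7, -44, -14] -> [7, -5, -6, -14, -18, -19, -44, -50] -> [7, -5, -6] -> -6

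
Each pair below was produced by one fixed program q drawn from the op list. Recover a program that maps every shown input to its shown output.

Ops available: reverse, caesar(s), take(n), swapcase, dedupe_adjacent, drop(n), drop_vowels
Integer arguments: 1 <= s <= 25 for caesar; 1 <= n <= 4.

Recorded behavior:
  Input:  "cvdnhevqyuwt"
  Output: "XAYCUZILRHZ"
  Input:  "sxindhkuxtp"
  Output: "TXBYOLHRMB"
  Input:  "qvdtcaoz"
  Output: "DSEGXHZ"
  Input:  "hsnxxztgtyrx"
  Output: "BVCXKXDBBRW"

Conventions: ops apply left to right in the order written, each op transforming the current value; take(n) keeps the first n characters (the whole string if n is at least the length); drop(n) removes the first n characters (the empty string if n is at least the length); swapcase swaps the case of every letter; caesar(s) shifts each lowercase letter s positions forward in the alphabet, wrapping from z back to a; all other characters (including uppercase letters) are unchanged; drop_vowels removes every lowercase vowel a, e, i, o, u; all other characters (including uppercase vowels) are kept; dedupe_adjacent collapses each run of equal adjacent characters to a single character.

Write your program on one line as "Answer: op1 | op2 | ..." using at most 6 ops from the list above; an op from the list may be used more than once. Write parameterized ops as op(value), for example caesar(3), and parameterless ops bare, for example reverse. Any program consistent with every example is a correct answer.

drop(1) | caesar(9) | reverse | caesar(6) | caesar(15) | swapcase

Check, running the answer program on each example:
  "cvdnhevqyuwt" -> "vdnhevqyuwt" -> "emwqnezhdfc" -> "cfdhzenqwme" -> "iljnfktwcsk" -> "xaycuzilrhz" -> "XAYCUZILRHZ"
  "sxindhkuxtp" -> "xindhkuxtp" -> "grwmqtdgcy" -> "ycgdtqmwrg" -> "eimjzwscxm" -> "txbyolhrmb" -> "TXBYOLHRMB"
  "qvdtcaoz" -> "vdtcaoz" -> "emcljxi" -> "ixjlcme" -> "odprisk" -> "dsegxhz" -> "DSEGXHZ"
  "hsnxxztgtyrx" -> "snxxztgtyrx" -> "bwggicpchag" -> "gahcpciggwb" -> "mgniviommch" -> "bvcxkxdbbrw" -> "BVCXKXDBBRW"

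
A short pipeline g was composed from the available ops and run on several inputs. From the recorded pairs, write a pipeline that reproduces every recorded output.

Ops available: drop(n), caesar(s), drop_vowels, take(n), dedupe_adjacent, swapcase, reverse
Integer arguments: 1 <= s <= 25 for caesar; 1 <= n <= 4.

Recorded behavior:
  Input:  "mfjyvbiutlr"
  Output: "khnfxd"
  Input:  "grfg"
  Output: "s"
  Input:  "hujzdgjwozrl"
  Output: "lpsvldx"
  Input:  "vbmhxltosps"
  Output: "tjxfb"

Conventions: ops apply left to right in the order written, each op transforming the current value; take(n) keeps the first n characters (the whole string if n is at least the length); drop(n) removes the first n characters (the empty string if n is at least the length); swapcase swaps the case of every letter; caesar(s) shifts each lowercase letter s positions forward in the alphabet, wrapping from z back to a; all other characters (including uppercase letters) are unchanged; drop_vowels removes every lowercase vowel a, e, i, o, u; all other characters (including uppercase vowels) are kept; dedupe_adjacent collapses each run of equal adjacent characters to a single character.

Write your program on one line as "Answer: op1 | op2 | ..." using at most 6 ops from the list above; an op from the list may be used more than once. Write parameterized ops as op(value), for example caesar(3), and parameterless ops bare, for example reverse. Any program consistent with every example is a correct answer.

drop(2) | drop(1) | drop_vowels | caesar(23) | caesar(15) | drop_vowels

Check, running the answer program on each example:
  "mfjyvbiutlr" -> "jyvbiutlr" -> "yvbiutlr" -> "yvbtlr" -> "vsyqio" -> "khnfxd" -> "khnfxd"
  "grfg" -> "fg" -> "g" -> "g" -> "d" -> "s" -> "s"
  "hujzdgjwozrl" -> "jzdgjwozrl" -> "zdgjwozrl" -> "zdgjwzrl" -> "wadgtwoi" -> "lpsvildx" -> "lpsvldx"
  "vbmhxltosps" -> "mhxltosps" -> "hxltosps" -> "hxltsps" -> "euiqpmp" -> "tjxfebe" -> "tjxfb"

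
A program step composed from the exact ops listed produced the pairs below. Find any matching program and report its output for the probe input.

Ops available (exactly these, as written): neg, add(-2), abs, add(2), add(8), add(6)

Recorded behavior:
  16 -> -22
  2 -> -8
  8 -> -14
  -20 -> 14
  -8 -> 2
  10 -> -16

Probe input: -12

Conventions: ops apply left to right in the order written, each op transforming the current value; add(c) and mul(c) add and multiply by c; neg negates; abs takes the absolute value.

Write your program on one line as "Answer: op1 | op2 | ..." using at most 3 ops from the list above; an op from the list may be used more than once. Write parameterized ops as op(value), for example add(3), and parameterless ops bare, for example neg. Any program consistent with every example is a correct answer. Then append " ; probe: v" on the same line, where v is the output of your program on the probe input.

add(8) | add(-2) | neg ; probe: 6

Check, running the answer program on each example:
  16 -> 24 -> 22 -> -22
  2 -> 10 -> 8 -> -8
  8 -> 16 -> 14 -> -14
  -20 -> -12 -> -14 -> 14
  -8 -> 0 -> -2 -> 2
  10 -> 18 -> 16 -> -16
  probe: -12 -> -4 -> -6 -> 6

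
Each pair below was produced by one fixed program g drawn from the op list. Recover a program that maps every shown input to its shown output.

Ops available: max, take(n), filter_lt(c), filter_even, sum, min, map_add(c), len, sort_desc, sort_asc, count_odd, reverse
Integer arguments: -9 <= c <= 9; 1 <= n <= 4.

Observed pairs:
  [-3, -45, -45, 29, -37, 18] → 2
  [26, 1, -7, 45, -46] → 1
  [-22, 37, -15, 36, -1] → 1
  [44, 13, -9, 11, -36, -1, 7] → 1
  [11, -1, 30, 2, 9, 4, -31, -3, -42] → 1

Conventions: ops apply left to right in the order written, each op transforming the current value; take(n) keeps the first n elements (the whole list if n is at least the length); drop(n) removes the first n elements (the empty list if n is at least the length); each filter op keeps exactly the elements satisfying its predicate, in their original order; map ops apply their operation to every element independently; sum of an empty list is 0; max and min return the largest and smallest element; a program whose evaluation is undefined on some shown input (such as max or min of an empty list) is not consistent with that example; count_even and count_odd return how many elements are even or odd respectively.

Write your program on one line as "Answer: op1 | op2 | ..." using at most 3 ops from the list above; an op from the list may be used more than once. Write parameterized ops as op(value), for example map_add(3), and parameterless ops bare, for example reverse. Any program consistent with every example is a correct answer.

sort_asc | take(2) | count_odd

Check, running the answer program on each example:
  [-3, -45, -45, 29, -37, 18] -> [-45, -45, -37, -3, 18, 29] -> [-45, -45] -> 2
  [26, 1, -7, 45, -46] -> [-46, -7, 1, 26, 45] -> [-46, -7] -> 1
  [-22, 37, -15, 36, -1] -> [-22, -15, -1, 36, 37] -> [-22, -15] -> 1
  [44, 13, -9, 11, -36, -1, 7] -> [-36, -9, -1, 7, 11, 13, 44] -> [-36, -9] -> 1
  [11, -1, 30, 2, 9, 4, -31, -3, -42] -> [-42, -31, -3, -1, 2, 4, 9, 11, 30] -> [-42, -31] -> 1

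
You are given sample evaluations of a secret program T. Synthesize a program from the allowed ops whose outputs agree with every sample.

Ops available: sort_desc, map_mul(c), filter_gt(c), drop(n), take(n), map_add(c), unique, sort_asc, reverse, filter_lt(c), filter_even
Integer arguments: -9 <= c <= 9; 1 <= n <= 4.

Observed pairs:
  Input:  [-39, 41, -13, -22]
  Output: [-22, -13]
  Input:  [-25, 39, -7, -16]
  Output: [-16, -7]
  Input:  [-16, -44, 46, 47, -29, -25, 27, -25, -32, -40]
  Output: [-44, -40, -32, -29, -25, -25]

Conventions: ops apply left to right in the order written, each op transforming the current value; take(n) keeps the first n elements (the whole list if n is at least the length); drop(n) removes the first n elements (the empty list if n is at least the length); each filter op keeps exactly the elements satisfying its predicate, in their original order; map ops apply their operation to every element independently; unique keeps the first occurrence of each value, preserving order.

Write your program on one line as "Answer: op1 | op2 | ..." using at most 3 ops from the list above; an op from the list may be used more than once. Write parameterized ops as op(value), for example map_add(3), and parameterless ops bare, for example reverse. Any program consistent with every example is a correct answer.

drop(1) | filter_lt(-5) | sort_asc

Check, running the answer program on each example:
  [-39, 41, -13, -22] -> [41, -13, -22] -> [-13, -22] -> [-22, -13]
  [-25, 39, -7, -16] -> [39, -7, -16] -> [-7, -16] -> [-16, -7]
  [-16, -44, 46, 47, -29, -25, 27, -25, -32, -40] -> [-44, 46, 47, -29, -25, 27, -25, -32, -40] -> [-44, -29, -25, -25, -32, -40] -> [-44, -40, -32, -29, -25, -25]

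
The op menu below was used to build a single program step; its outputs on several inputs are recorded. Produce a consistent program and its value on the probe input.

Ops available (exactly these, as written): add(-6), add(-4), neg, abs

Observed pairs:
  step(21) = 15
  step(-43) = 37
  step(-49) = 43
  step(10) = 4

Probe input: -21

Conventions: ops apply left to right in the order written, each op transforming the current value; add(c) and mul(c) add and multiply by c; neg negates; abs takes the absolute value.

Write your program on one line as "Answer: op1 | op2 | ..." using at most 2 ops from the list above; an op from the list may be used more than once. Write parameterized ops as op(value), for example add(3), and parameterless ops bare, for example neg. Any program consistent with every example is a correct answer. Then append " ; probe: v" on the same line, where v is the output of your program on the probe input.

abs | add(-6) ; probe: 15

Check, running the answer program on each example:
  21 -> 21 -> 15
  -43 -> 43 -> 37
  -49 -> 49 -> 43
  10 -> 10 -> 4
  probe: -21 -> 21 -> 15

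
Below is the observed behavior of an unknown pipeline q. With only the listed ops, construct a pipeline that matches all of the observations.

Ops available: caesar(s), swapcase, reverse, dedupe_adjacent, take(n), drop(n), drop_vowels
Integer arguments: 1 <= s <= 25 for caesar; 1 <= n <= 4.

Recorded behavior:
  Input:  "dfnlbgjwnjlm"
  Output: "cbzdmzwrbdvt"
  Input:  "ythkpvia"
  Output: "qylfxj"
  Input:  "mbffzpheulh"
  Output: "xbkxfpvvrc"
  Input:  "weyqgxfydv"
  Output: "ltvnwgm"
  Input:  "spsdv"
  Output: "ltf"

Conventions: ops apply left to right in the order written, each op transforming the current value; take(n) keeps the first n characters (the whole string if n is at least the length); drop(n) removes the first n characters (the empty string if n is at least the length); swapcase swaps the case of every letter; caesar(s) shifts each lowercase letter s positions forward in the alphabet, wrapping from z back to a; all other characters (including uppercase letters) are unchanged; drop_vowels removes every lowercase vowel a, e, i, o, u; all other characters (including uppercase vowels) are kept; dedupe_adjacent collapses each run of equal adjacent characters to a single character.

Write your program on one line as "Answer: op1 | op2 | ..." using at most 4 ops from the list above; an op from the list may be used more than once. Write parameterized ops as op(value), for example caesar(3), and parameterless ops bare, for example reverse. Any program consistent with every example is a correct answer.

caesar(16) | drop_vowels | reverse

Check, running the answer program on each example:
  "dfnlbgjwnjlm" -> "tvdbrwzmdzbc" -> "tvdbrwzmdzbc" -> "cbzdmzwrbdvt"
  "ythkpvia" -> "ojxaflyq" -> "jxflyq" -> "qylfxj"
  "mbffzpheulh" -> "crvvpfxukbx" -> "crvvpfxkbx" -> "xbkxfpvvrc"
  "weyqgxfydv" -> "muogwnvotl" -> "mgwnvtl" -> "ltvnwgm"
  "spsdv" -> "ifitl" -> "ftl" -> "ltf"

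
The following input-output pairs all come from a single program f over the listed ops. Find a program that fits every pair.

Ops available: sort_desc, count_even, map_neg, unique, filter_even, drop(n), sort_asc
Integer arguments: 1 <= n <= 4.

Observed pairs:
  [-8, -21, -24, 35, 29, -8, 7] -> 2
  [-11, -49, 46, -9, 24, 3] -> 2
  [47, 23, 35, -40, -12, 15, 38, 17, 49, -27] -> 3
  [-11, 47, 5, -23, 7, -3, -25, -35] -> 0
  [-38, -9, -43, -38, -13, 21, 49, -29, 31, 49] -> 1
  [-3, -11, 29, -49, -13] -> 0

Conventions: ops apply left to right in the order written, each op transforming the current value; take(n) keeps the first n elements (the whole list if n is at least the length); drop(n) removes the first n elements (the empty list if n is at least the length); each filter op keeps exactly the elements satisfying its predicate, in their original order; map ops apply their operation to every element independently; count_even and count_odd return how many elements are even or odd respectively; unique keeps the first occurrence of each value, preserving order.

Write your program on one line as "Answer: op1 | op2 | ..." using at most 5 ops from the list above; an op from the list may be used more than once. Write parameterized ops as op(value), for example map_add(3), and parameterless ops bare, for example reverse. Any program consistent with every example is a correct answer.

sort_desc | unique | filter_even | count_even

Check, running the answer program on each example:
  [-8, -21, -24, 35, 29, -8, 7] -> [35, 29, 7, -8, -8, -21, -24] -> [35, 29, 7, -8, -21, -24] -> [-8, -24] -> 2
  [-11, -49, 46, -9, 24, 3] -> [46, 24, 3, -9, -11, -49] -> [46, 24, 3, -9, -11, -49] -> [46, 24] -> 2
  [47, 23, 35, -40, -12, 15, 38, 17, 49, -27] -> [49, 47, 38, 35, 23, 17, 15, -12, -27, -40] -> [49, 47, 38, 35, 23, 17, 15, -12, -27, -40] -> [38, -12, -40] -> 3
  [-11, 47, 5, -23, 7, -3, -25, -35] -> [47, 7, 5, -3, -11, -23, -25, -35] -> [47, 7, 5, -3, -11, -23, -25, -35] -> [] -> 0
  [-38, -9, -43, -38, -13, 21, 49, -29, 31, 49] -> [49, 49, 31, 21, -9, -13, -29, -38, -38, -43] -> [49, 31, 21, -9, -13, -29, -38, -43] -> [-38] -> 1
  [-3, -11, 29, -49, -13] -> [29, -3, -11, -13, -49] -> [29, -3, -11, -13, -49] -> [] -> 0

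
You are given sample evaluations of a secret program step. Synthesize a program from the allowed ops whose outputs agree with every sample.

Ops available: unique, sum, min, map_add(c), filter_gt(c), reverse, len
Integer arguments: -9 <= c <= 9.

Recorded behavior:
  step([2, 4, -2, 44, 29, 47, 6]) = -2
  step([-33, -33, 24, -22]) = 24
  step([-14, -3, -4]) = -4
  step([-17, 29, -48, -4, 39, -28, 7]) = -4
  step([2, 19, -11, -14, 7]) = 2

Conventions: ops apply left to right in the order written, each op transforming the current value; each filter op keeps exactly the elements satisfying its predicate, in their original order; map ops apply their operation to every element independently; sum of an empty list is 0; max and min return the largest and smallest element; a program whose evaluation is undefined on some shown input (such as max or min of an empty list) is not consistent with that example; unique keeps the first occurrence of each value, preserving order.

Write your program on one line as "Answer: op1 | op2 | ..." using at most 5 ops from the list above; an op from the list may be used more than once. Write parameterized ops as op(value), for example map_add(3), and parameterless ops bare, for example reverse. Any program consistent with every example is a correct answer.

reverse | unique | filter_gt(-9) | min

Check, running the answer program on each example:
  [2, 4, -2, 44, 29, 47, 6] -> [6, 47, 29, 44, -2, 4, 2] -> [6, 47, 29, 44, -2, 4, 2] -> [6, 47, 29, 44, -2, 4, 2] -> -2
  [-33, -33, 24, -22] -> [-22, 24, -33, -33] -> [-22, 24, -33] -> [24] -> 24
  [-14, -3, -4] -> [-4, -3, -14] -> [-4, -3, -14] -> [-4, -3] -> -4
  [-17, 29, -48, -4, 39, -28, 7] -> [7, -28, 39, -4, -48, 29, -17] -> [7, -28, 39, -4, -48, 29, -17] -> [7, 39, -4, 29] -> -4
  [2, 19, -11, -14, 7] -> [7, -14, -11, 19, 2] -> [7, -14, -11, 19, 2] -> [7, 19, 2] -> 2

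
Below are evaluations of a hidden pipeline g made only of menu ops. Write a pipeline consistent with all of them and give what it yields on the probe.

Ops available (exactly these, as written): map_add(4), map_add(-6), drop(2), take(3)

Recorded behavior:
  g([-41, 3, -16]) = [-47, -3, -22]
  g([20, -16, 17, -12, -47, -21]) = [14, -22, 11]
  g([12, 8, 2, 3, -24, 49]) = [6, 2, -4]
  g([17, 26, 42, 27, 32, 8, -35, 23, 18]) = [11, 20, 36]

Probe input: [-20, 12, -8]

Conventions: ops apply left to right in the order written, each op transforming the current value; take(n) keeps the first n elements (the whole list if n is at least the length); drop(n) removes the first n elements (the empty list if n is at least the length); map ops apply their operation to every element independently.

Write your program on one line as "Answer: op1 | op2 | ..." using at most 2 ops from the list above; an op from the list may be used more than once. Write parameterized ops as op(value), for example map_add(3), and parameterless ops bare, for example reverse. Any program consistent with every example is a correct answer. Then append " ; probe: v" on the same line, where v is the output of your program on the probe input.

map_add(-6) | take(3) ; probe: [-26, 6, -14]

Check, running the answer program on each example:
  [-41, 3, -16] -> [-47, -3, -22] -> [-47, -3, -22]
  [20, -16, 17, -12, -47, -21] -> [14, -22, 11, -18, -53, -27] -> [14, -22, 11]
  [12, 8, 2, 3, -24, 49] -> [6, 2, -4, -3, -30, 43] -> [6, 2, -4]
  [17, 26, 42, 27, 32, 8, -35, 23, 18] -> [11, 20, 36, 21, 26, 2, -41, 17, 12] -> [11, 20, 36]
  probe: [-20, 12, -8] -> [-26, 6, -14] -> [-26, 6, -14]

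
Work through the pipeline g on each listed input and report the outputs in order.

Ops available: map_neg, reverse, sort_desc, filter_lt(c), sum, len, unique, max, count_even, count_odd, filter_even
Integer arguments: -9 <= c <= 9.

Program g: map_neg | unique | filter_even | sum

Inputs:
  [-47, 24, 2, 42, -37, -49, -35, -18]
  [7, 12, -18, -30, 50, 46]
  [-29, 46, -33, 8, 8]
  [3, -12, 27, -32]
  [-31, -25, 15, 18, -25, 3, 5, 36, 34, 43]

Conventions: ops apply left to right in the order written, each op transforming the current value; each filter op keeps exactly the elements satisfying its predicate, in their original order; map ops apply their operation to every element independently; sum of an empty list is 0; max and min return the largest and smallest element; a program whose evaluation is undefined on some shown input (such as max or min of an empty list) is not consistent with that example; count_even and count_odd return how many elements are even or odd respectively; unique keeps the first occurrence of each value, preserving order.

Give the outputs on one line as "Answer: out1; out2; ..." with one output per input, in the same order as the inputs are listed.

-50; -60; -54; 44; -88

Execution, op by op:
  [-47, 24, 2, 42, -37, -49, -35, -18] -> [47, -24, -2, -42, 37, 49, 35, 18] -> [47, -24, -2, -42, 37, 49, 35, 18] -> [-24, -2, -42, 18] -> -50
  [7, 12, -18, -30, 50, 46] -> [-7, -12, 18, 30, -50, -46] -> [-7, -12, 18, 30, -50, -46] -> [-12, 18, 30, -50, -46] -> -60
  [-29, 46, -33, 8, 8] -> [29, -46, 33, -8, -8] -> [29, -46, 33, -8] -> [-46, -8] -> -54
  [3, -12, 27, -32] -> [-3, 12, -27, 32] -> [-3, 12, -27, 32] -> [12, 32] -> 44
  [-31, -25, 15, 18, -25, 3, 5, 36, 34, 43] -> [31, 25, -15, -18, 25, -3, -5, -36, -34, -43] -> [31, 25, -15, -18, -3, -5, -36, -34, -43] -> [-18, -36, -34] -> -88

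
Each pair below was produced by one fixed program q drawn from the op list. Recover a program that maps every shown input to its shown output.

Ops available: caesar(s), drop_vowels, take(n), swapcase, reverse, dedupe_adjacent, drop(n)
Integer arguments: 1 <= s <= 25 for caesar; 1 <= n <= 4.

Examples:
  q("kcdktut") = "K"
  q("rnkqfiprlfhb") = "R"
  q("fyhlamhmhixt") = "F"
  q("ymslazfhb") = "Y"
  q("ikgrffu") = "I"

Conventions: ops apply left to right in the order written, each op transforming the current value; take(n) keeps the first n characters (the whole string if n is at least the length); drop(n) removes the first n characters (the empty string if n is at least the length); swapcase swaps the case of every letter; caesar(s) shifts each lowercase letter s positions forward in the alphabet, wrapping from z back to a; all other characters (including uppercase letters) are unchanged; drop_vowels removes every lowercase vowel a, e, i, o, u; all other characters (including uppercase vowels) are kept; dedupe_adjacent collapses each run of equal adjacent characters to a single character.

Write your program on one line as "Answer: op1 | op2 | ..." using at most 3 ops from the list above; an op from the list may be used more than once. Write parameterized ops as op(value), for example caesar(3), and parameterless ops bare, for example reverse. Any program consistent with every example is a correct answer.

take(1) | swapcase

Check, running the answer program on each example:
  "kcdktut" -> "k" -> "K"
  "rnkqfiprlfhb" -> "r" -> "R"
  "fyhlamhmhixt" -> "f" -> "F"
  "ymslazfhb" -> "y" -> "Y"
  "ikgrffu" -> "i" -> "I"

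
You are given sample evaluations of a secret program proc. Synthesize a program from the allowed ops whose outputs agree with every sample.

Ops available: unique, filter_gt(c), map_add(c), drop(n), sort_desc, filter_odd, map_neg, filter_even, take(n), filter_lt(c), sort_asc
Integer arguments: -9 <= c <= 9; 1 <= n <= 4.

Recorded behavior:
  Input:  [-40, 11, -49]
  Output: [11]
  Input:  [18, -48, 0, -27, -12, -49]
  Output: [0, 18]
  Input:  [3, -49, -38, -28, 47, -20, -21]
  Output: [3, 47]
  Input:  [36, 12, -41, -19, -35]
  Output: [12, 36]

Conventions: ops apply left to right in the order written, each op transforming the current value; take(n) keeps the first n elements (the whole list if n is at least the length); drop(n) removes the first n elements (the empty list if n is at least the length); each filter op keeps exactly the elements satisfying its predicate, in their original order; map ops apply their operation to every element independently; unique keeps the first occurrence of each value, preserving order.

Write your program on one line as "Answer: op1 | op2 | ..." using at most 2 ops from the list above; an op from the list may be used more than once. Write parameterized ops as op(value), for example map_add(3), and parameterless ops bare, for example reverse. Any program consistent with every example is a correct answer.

filter_gt(-2) | sort_asc

Check, running the answer program on each example:
  [-40, 11, -49] -> [11] -> [11]
  [18, -48, 0, -27, -12, -49] -> [18, 0] -> [0, 18]
  [3, -49, -38, -28, 47, -20, -21] -> [3, 47] -> [3, 47]
  [36, 12, -41, -19, -35] -> [36, 12] -> [12, 36]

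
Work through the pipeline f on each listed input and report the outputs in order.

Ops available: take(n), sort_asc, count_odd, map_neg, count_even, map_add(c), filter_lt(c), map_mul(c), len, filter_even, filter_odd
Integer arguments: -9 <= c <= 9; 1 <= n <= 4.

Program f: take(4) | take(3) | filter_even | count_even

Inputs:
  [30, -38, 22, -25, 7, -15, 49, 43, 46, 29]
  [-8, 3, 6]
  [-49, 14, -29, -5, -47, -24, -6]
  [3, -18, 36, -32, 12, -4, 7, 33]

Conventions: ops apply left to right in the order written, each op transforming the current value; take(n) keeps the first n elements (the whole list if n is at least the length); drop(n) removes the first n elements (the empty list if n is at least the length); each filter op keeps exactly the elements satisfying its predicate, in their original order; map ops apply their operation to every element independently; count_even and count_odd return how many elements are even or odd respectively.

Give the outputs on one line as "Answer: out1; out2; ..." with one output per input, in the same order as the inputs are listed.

3; 2; 1; 2

Execution, op by op:
  [30, -38, 22, -25, 7, -15, 49, 43, 46, 29] -> [30, -38, 22, -25] -> [30, -38, 22] -> [30, -38, 22] -> 3
  [-8, 3, 6] -> [-8, 3, 6] -> [-8, 3, 6] -> [-8, 6] -> 2
  [-49, 14, -29, -5, -47, -24, -6] -> [-49, 14, -29, -5] -> [-49, 14, -29] -> [14] -> 1
  [3, -18, 36, -32, 12, -4, 7, 33] -> [3, -18, 36, -32] -> [3, -18, 36] -> [-18, 36] -> 2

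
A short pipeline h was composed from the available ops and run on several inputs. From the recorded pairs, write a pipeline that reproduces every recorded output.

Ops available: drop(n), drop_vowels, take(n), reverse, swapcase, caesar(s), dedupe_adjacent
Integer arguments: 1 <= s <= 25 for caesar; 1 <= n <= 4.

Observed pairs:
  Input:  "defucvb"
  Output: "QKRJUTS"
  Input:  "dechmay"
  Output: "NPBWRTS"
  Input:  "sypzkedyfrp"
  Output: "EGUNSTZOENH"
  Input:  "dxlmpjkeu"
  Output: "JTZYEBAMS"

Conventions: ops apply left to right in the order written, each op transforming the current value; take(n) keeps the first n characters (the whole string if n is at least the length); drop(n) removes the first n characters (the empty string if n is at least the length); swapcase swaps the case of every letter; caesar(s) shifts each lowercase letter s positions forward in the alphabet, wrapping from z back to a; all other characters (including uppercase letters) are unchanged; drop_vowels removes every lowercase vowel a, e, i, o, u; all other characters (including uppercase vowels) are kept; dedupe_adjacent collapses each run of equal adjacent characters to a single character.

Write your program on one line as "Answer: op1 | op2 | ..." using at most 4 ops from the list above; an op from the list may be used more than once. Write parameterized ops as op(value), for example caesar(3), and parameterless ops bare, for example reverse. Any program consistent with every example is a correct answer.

reverse | caesar(21) | caesar(20) | swapcase

Check, running the answer program on each example:
  "defucvb" -> "bvcufed" -> "wqxpazy" -> "qkrjuts" -> "QKRJUTS"
  "dechmay" -> "yamhced" -> "tvhcxzy" -> "npbwrts" -> "NPBWRTS"
  "sypzkedyfrp" -> "prfydekzpys" -> "kmatyzfuktn" -> "egunstzoenh" -> "EGUNSTZOENH"
  "dxlmpjkeu" -> "uekjpmlxd" -> "pzfekhgsy" -> "jtzyebams" -> "JTZYEBAMS"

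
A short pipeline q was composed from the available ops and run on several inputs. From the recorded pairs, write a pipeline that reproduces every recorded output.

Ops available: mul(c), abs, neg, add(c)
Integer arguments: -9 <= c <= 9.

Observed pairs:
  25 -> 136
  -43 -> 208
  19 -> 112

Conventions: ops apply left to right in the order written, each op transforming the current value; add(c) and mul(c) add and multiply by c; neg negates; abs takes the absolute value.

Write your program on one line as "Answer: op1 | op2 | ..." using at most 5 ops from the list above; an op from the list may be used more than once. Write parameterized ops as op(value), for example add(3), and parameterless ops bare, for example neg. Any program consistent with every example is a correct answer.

abs | neg | add(-9) | mul(-4)

Check, running the answer program on each example:
  25 -> 25 -> -25 -> -34 -> 136
  -43 -> 43 -> -43 -> -52 -> 208
  19 -> 19 -> -19 -> -28 -> 112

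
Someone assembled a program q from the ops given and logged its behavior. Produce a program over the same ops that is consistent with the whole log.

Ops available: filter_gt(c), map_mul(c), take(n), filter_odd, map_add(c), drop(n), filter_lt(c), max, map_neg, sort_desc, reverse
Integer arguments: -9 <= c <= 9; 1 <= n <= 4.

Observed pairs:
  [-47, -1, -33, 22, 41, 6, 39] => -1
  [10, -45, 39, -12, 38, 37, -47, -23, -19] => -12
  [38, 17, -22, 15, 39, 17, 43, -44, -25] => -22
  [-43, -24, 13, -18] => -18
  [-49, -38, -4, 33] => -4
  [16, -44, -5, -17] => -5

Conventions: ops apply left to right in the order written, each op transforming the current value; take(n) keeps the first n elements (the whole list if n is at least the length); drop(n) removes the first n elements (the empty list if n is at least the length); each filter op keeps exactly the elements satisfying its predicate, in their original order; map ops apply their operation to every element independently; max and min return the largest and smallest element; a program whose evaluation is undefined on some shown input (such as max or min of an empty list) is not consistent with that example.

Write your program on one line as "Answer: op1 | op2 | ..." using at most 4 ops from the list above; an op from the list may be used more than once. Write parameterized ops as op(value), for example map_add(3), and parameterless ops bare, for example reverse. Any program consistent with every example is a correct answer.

filter_lt(5) | sort_desc | max

Check, running the answer program on each example:
  [-47, -1, -33, 22, 41, 6, 39] -> [-47, -1, -33] -> [-1, -33, -47] -> -1
  [10, -45, 39, -12, 38, 37, -47, -23, -19] -> [-45, -12, -47, -23, -19] -> [-12, -19, -23, -45, -47] -> -12
  [38, 17, -22, 15, 39, 17, 43, -44, -25] -> [-22, -44, -25] -> [-22, -25, -44] -> -22
  [-43, -24, 13, -18] -> [-43, -24, -18] -> [-18, -24, -43] -> -18
  [-49, -38, -4, 33] -> [-49, -38, -4] -> [-4, -38, -49] -> -4
  [16, -44, -5, -17] -> [-44, -5, -17] -> [-5, -17, -44] -> -5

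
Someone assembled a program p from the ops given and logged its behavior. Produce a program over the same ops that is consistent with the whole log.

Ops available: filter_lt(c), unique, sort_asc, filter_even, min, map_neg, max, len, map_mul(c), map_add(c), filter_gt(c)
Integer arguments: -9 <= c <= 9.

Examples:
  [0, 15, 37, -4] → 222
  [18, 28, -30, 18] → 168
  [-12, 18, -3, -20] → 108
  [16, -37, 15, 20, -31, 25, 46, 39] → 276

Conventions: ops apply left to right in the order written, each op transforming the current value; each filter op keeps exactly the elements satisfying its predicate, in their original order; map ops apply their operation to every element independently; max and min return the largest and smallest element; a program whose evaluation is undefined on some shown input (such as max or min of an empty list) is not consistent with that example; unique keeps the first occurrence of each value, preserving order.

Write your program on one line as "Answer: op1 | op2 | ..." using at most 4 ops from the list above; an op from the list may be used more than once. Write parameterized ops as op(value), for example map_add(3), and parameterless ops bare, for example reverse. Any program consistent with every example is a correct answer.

map_neg | sort_asc | map_mul(-6) | max

Check, running the answer program on each example:
  [0, 15, 37, -4] -> [0, -15, -37, 4] -> [-37, -15, 0, 4] -> [222, 90, 0, -24] -> 222
  [18, 28, -30, 18] -> [-18, -28, 30, -18] -> [-28, -18, -18, 30] -> [168, 108, 108, -180] -> 168
  [-12, 18, -3, -20] -> [12, -18, 3, 20] -> [-18, 3, 12, 20] -> [108, -18, -72, -120] -> 108
  [16, -37, 15, 20, -31, 25, 46, 39] -> [-16, 37, -15, -20, 31, -25, -46, -39] -> [-46, -39, -25, -20, -16, -15, 31, 37] -> [276, 234, 150, 120, 96, 90, -186, -222] -> 276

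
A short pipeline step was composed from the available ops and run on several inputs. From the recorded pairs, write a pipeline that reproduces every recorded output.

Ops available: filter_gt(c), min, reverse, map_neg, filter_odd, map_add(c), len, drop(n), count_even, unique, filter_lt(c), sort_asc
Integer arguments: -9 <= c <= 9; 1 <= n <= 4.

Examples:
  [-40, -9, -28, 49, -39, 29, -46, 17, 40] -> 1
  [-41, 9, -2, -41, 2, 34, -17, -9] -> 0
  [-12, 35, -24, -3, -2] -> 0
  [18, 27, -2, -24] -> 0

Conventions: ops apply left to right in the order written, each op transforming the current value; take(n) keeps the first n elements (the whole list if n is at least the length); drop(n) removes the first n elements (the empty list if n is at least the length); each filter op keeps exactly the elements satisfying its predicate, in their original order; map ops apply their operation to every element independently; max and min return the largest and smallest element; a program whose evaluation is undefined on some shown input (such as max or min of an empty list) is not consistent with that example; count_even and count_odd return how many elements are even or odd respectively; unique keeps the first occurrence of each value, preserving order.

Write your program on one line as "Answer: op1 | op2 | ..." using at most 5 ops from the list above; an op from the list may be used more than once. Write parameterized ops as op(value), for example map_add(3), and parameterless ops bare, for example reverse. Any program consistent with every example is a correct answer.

map_neg | filter_odd | filter_lt(-1) | drop(2) | len

Check, running the answer program on each example:
  [-40, -9, -28, 49, -39, 29, -46, 17, 40] -> [40, 9, 28, -49, 39, -29, 46, -17, -40] -> [9, -49, 39, -29, -17] -> [-49, -29, -17] -> [-17] -> 1
  [-41, 9, -2, -41, 2, 34, -17, -9] -> [41, -9, 2, 41, -2, -34, 17, 9] -> [41, -9, 41, 17, 9] -> [-9] -> [] -> 0
  [-12, 35, -24, -3, -2] -> [12, -35, 24, 3, 2] -> [-35, 3] -> [-35] -> [] -> 0
  [18, 27, -2, -24] -> [-18, -27, 2, 24] -> [-27] -> [-27] -> [] -> 0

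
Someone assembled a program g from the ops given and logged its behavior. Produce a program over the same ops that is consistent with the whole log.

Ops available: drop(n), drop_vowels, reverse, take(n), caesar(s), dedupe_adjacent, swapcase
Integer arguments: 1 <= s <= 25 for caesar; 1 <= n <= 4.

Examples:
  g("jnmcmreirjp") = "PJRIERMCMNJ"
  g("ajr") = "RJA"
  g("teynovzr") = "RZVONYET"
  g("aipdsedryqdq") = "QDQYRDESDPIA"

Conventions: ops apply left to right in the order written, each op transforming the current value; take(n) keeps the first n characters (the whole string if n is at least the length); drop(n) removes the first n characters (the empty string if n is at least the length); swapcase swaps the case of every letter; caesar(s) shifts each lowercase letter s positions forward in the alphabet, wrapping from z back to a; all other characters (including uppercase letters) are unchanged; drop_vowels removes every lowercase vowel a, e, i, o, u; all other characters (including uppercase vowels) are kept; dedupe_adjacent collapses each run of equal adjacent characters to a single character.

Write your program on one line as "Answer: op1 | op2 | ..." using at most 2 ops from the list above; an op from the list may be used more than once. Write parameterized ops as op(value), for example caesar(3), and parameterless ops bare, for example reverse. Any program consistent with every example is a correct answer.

swapcase | reverse

Check, running the answer program on each example:
  "jnmcmreirjp" -> "JNMCMREIRJP" -> "PJRIERMCMNJ"
  "ajr" -> "AJR" -> "RJA"
  "teynovzr" -> "TEYNOVZR" -> "RZVONYET"
  "aipdsedryqdq" -> "AIPDSEDRYQDQ" -> "QDQYRDESDPIA"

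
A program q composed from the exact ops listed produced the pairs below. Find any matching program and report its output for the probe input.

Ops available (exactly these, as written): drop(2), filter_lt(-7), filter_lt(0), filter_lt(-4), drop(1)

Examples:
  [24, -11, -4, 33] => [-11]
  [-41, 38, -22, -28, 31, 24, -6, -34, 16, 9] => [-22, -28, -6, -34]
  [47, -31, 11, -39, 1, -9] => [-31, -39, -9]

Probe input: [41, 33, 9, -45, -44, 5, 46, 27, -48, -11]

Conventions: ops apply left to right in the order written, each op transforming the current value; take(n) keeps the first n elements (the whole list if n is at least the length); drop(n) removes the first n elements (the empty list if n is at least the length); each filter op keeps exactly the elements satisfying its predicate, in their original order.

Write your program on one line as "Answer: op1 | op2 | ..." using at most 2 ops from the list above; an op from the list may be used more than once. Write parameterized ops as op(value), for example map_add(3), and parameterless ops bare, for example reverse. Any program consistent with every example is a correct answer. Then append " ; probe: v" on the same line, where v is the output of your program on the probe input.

drop(1) | filter_lt(-4) ; probe: [-45, -44, -48, -11]

Check, running the answer program on each example:
  [24, -11, -4, 33] -> [-11, -4, 33] -> [-11]
  [-41, 38, -22, -28, 31, 24, -6, -34, 16, 9] -> [38, -22, -28, 31, 24, -6, -34, 16, 9] -> [-22, -28, -6, -34]
  [47, -31, 11, -39, 1, -9] -> [-31, 11, -39, 1, -9] -> [-31, -39, -9]
  probe: [41, 33, 9, -45, -44, 5, 46, 27, -48, -11] -> [33, 9, -45, -44, 5, 46, 27, -48, -11] -> [-45, -44, -48, -11]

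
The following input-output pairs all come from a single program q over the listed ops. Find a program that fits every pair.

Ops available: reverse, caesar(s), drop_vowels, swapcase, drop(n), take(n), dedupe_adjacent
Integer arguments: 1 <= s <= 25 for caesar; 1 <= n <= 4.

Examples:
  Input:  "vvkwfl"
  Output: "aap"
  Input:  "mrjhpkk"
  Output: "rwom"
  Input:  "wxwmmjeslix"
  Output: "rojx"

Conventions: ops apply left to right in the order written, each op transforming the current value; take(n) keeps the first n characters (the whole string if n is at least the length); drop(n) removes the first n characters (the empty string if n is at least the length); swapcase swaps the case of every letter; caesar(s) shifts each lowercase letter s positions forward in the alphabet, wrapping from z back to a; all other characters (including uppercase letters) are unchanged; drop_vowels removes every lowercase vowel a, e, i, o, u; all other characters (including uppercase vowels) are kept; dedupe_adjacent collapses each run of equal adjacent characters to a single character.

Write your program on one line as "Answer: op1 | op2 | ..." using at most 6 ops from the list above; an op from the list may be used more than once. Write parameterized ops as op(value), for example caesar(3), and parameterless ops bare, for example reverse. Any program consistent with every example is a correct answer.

caesar(4) | reverse | drop(3) | take(4) | reverse | caesar(1)

Check, running the answer program on each example:
  "vvkwfl" -> "zzoajp" -> "pjaozz" -> "ozz" -> "ozz" -> "zzo" -> "aap"
  "mrjhpkk" -> "qvnltoo" -> "ootlnvq" -> "lnvq" -> "lnvq" -> "qvnl" -> "rwom"
  "wxwmmjeslix" -> "abaqqniwpmb" -> "bmpwinqqaba" -> "winqqaba" -> "winq" -> "qniw" -> "rojx"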